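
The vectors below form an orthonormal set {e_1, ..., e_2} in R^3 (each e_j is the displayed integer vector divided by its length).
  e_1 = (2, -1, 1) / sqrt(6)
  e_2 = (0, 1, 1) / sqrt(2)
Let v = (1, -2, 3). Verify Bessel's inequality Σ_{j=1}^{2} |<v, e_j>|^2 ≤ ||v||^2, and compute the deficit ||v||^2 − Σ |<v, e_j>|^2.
Σ |<v, e_j>|^2 = 26/3; ||v||^2 = 14; deficit = 16/3

Write each e_j = u_j / sqrt(<u_j, u_j>) where u_j is the displayed integer vector. Then <v, e_j> = <v, u_j> / sqrt(<u_j, u_j>), so |<v, e_j>|^2 = <v, u_j>^2 / <u_j, u_j>.
Coefficients: <v, e_1> = 7/sqrt(6), <v, e_2> = 1/sqrt(2).
Square and sum: Σ |<v, e_j>|^2 = 26/3.
Compute ||v||^2 = v·v = 14.
Deficit = 14 − 26/3 = 16/3 ≥ 0, confirming Bessel's inequality. (The deficit equals ||v − Σ <v,e_j> e_j||^2, the squared distance from v to span{e_j}.)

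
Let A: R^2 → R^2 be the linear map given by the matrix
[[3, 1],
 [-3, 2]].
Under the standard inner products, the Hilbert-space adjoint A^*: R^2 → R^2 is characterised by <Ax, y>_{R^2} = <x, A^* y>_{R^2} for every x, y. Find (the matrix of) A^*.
A^* = A^T =
[[3, -3],
 [1, 2]]

For real matrices with standard dot products, the defining identity <Ax, y> = <x, A^* y> gives (Ax)^T y = x^T (A^*) y, i.e. x^T A^T y = x^T (A^*) y. Since this holds for all x, y, we must have A^* = A^T. Therefore
A^* =
[[3, -3],
 [1, 2]].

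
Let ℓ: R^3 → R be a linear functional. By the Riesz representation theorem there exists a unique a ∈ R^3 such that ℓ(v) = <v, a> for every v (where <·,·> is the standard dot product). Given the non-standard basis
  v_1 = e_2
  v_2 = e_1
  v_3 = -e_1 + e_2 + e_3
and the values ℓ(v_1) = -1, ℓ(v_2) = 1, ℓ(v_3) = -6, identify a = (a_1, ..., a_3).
a = (1, -1, -4)

Write a = (a_1, ..., a_3) in the standard basis. For each basis vector v_i, ℓ(v_i) = <v_i, a> is a linear equation in the a_j's. Collect the n equations into a matrix system V a = ℓ, where row i of V is v_i (expressed in the standard basis). Since V is invertible (lower-triangular with 1s on the diagonal, up to permutation), solve by back-substitution:
  V =
[[0, 1, 0],
 [1, 0, 0],
 [-1, 1, 1]]
  V a = (-1, 1, -6)
Solving gives a = (1, -1, -4).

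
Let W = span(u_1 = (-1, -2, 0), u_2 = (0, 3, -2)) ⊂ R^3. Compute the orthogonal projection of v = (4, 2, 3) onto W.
proj_W(v) = (104/29, 64/29, 96/29)

Set up U = [u_1 | ... | u_2] ∈ R^(3×2). The projector onto W = col(U) is P = U (U^T U)^(-1) U^T.
Compute U^T U =
  [5, -6]
  [-6, 13],
and U^T v = (-8, 0).
Solve U^T U · c = U^T v for the coefficients: c = (-104/29, -48/29). The projection is proj_W(v) = U c.
Check: (v - proj_W(v)) · u_1 = 0  (should be 0).
Check: (v - proj_W(v)) · u_2 = 0  (should be 0).
Result: proj_W(v) = (104/29, 64/29, 96/29).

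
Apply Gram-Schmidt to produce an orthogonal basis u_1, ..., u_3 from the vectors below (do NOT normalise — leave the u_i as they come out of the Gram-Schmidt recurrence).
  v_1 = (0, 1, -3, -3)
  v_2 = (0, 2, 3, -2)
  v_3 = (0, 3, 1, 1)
Orthogonal basis:
  u_1 = (0, 1, -3, -3)
  u_2 = (0, 39/19, 54/19, -41/19)
  u_3 = (0, 375/161, -100/161, 225/161)

Apply the Gram-Schmidt recurrence
  u_1 = v_1
  u_i = v_i − Σ_{j<i} ((v_i · u_j) / (u_j · u_j)) · u_j.

Step by step this gives:
  u_1 = (0, 1, -3, -3)
  u_2 = (0, 39/19, 54/19, -41/19)
  u_3 = (0, 375/161, -100/161, 225/161)

Orthogonality check:
  u_2 · u_1 = 0 (should be 0)
  u_3 · u_1 = 0 (should be 0)
  u_3 · u_2 = 0 (should be 0)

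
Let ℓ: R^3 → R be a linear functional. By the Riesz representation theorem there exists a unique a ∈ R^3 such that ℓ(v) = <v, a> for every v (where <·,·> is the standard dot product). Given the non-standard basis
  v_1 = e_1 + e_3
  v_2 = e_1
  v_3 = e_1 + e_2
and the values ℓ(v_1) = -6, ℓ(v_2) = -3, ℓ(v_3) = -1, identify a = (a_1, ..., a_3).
a = (-3, 2, -3)

Write a = (a_1, ..., a_3) in the standard basis. For each basis vector v_i, ℓ(v_i) = <v_i, a> is a linear equation in the a_j's. Collect the n equations into a matrix system V a = ℓ, where row i of V is v_i (expressed in the standard basis). Since V is invertible (lower-triangular with 1s on the diagonal, up to permutation), solve by back-substitution:
  V =
[[1, 0, 1],
 [1, 0, 0],
 [1, 1, 0]]
  V a = (-6, -3, -1)
Solving gives a = (-3, 2, -3).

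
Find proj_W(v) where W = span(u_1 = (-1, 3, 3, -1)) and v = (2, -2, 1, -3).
proj_W(v) = (1/10, -3/10, -3/10, 1/10)

Set up U = [u_1 | ... | u_1] ∈ R^(4×1). The projector onto W = col(U) is P = U (U^T U)^(-1) U^T.
Compute U^T U =
  [20],
and U^T v = (-2).
Solve U^T U · c = U^T v for the coefficients: c = (-1/10). The projection is proj_W(v) = U c.
Check: (v - proj_W(v)) · u_1 = 0  (should be 0).
Result: proj_W(v) = (1/10, -3/10, -3/10, 1/10).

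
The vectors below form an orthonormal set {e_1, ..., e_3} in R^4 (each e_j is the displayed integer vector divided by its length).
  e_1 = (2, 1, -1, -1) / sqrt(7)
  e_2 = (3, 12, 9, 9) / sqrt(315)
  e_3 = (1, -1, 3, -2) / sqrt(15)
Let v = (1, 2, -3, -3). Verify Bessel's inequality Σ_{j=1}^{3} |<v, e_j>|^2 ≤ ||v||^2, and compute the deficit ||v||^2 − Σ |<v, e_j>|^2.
Σ |<v, e_j>|^2 = 53/3; ||v||^2 = 23; deficit = 16/3

Write each e_j = u_j / sqrt(<u_j, u_j>) where u_j is the displayed integer vector. Then <v, e_j> = <v, u_j> / sqrt(<u_j, u_j>), so |<v, e_j>|^2 = <v, u_j>^2 / <u_j, u_j>.
Coefficients: <v, e_1> = 10/sqrt(7), <v, e_2> = -27/sqrt(315), <v, e_3> = -4/sqrt(15).
Square and sum: Σ |<v, e_j>|^2 = 53/3.
Compute ||v||^2 = v·v = 23.
Deficit = 23 − 53/3 = 16/3 ≥ 0, confirming Bessel's inequality. (The deficit equals ||v − Σ <v,e_j> e_j||^2, the squared distance from v to span{e_j}.)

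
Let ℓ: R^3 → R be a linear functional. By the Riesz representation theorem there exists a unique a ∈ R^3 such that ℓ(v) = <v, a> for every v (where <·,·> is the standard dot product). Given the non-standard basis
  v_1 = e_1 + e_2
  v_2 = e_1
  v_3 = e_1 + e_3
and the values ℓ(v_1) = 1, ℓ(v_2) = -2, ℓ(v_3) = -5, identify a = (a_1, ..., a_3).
a = (-2, 3, -3)

Write a = (a_1, ..., a_3) in the standard basis. For each basis vector v_i, ℓ(v_i) = <v_i, a> is a linear equation in the a_j's. Collect the n equations into a matrix system V a = ℓ, where row i of V is v_i (expressed in the standard basis). Since V is invertible (lower-triangular with 1s on the diagonal, up to permutation), solve by back-substitution:
  V =
[[1, 1, 0],
 [1, 0, 0],
 [1, 0, 1]]
  V a = (1, -2, -5)
Solving gives a = (-2, 3, -3).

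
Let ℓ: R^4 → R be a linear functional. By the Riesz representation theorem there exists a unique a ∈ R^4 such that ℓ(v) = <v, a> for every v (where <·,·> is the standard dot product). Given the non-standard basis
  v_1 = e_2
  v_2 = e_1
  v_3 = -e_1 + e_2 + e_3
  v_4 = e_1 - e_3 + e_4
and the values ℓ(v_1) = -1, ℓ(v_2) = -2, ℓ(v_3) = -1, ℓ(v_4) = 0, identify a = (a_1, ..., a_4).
a = (-2, -1, -2, 0)

Write a = (a_1, ..., a_4) in the standard basis. For each basis vector v_i, ℓ(v_i) = <v_i, a> is a linear equation in the a_j's. Collect the n equations into a matrix system V a = ℓ, where row i of V is v_i (expressed in the standard basis). Since V is invertible (lower-triangular with 1s on the diagonal, up to permutation), solve by back-substitution:
  V =
[[0, 1, 0, 0],
 [1, 0, 0, 0],
 [-1, 1, 1, 0],
 [1, 0, -1, 1]]
  V a = (-1, -2, -1, 0)
Solving gives a = (-2, -1, -2, 0).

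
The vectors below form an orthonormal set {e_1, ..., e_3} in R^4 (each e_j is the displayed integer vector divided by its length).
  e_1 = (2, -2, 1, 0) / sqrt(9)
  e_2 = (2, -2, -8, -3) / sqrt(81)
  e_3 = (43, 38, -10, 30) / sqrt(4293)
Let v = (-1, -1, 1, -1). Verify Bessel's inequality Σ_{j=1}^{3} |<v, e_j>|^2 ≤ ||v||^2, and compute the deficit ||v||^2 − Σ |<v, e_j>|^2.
Σ |<v, e_j>|^2 = 203/53; ||v||^2 = 4; deficit = 9/53

Write each e_j = u_j / sqrt(<u_j, u_j>) where u_j is the displayed integer vector. Then <v, e_j> = <v, u_j> / sqrt(<u_j, u_j>), so |<v, e_j>|^2 = <v, u_j>^2 / <u_j, u_j>.
Coefficients: <v, e_1> = 1/sqrt(9), <v, e_2> = -5/sqrt(81), <v, e_3> = -121/sqrt(4293).
Square and sum: Σ |<v, e_j>|^2 = 203/53.
Compute ||v||^2 = v·v = 4.
Deficit = 4 − 203/53 = 9/53 ≥ 0, confirming Bessel's inequality. (The deficit equals ||v − Σ <v,e_j> e_j||^2, the squared distance from v to span{e_j}.)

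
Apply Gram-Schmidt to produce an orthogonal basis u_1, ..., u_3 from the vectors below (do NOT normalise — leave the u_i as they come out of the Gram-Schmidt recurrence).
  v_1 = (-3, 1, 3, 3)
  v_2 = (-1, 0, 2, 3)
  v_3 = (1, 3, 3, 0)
Orthogonal basis:
  u_1 = (-3, 1, 3, 3)
  u_2 = (13/14, -9/14, 1/14, 15/14)
  u_3 = (77/34, 42/17, 35/17, -21/34)

Apply the Gram-Schmidt recurrence
  u_1 = v_1
  u_i = v_i − Σ_{j<i} ((v_i · u_j) / (u_j · u_j)) · u_j.

Step by step this gives:
  u_1 = (-3, 1, 3, 3)
  u_2 = (13/14, -9/14, 1/14, 15/14)
  u_3 = (77/34, 42/17, 35/17, -21/34)

Orthogonality check:
  u_2 · u_1 = 0 (should be 0)
  u_3 · u_1 = 0 (should be 0)
  u_3 · u_2 = 0 (should be 0)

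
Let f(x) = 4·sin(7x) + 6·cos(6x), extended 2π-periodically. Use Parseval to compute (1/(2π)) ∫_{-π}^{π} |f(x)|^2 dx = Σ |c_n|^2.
Σ |c_n|^2 = 26

Expand |f|^2 and use orthogonality of {sin(nx), cos(mx)} on [-π, π]:
  ∫_{-π}^{π} sin(nx)^2 dx = π, ∫ cos(mx)^2 dx = π, and cross terms integrate to 0.
So ∫_{-π}^{π} f(x)^2 dx = 4^2 · π + 6^2 · π = (16 + 36)π.
Divide by 2π: (16 + 36)/2 = 26.
By Parseval, this equals Σ |c_n|^2.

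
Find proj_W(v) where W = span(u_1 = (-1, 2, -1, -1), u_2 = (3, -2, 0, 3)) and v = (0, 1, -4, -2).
proj_W(v) = (-4/9, 8/3, -16/9, -4/9)

Set up U = [u_1 | ... | u_2] ∈ R^(4×2). The projector onto W = col(U) is P = U (U^T U)^(-1) U^T.
Compute U^T U =
  [7, -10]
  [-10, 22],
and U^T v = (8, -8).
Solve U^T U · c = U^T v for the coefficients: c = (16/9, 4/9). The projection is proj_W(v) = U c.
Check: (v - proj_W(v)) · u_1 = 0  (should be 0).
Check: (v - proj_W(v)) · u_2 = 0  (should be 0).
Result: proj_W(v) = (-4/9, 8/3, -16/9, -4/9).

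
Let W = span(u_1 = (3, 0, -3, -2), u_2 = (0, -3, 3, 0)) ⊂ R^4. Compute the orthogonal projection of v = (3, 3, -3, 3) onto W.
proj_W(v) = (18/35, 96/35, -114/35, -12/35)

Set up U = [u_1 | ... | u_2] ∈ R^(4×2). The projector onto W = col(U) is P = U (U^T U)^(-1) U^T.
Compute U^T U =
  [22, -9]
  [-9, 18],
and U^T v = (12, -18).
Solve U^T U · c = U^T v for the coefficients: c = (6/35, -32/35). The projection is proj_W(v) = U c.
Check: (v - proj_W(v)) · u_1 = 0  (should be 0).
Check: (v - proj_W(v)) · u_2 = 0  (should be 0).
Result: proj_W(v) = (18/35, 96/35, -114/35, -12/35).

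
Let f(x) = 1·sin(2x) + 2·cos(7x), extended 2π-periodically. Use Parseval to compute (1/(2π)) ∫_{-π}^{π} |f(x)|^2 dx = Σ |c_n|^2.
Σ |c_n|^2 = 5/2

Expand |f|^2 and use orthogonality of {sin(nx), cos(mx)} on [-π, π]:
  ∫_{-π}^{π} sin(nx)^2 dx = π, ∫ cos(mx)^2 dx = π, and cross terms integrate to 0.
So ∫_{-π}^{π} f(x)^2 dx = 1^2 · π + 2^2 · π = (1 + 4)π.
Divide by 2π: (1 + 4)/2 = 5/2.
By Parseval, this equals Σ |c_n|^2.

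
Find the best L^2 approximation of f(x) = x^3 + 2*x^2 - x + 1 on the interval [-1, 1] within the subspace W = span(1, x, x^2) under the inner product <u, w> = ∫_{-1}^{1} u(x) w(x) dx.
g(x) = 2*x^2 - 2*x/5 + 1

The best approximation g ∈ W is the orthogonal projection of f onto W. Writing g = a_0 + a_1 x + a_2 x^2, the coefficients solve the normal equations G · a = b where
  G_{ij} = <φ_i, φ_j> and b_i = <f, φ_i>, with φ_0 = 1, φ_1 = x, φ_2 = x^2.
G =
  [2, 0, 2/3]
  [0, 2/3, 0]
  [2/3, 0, 2/5],
b = (10/3, -4/15, 22/15).
Solving gives a_0 = 1, a_1 = -2/5, a_2 = 2, so
  g(x) = 2*x^2 - 2*x/5 + 1.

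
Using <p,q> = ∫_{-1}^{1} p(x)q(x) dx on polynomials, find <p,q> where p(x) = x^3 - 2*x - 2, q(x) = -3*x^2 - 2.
<p,q> = 12

Expand the product: p(x)·q(x) = -3*x^5 + 4*x^3 + 6*x^2 + 4*x + 4.
∫_{-1}^{1} of each monomial x^k gives [2/(k+1) if k even, 0 if k odd]. Integrating term-by-term (or equivalently evaluating the antiderivative F(x) = -x^6/2 + x^4 + 2*x^3 + 2*x^2 + 4*x at the endpoints):
  F(1) − F(−1) = 17/2 − (-7/2) = 12.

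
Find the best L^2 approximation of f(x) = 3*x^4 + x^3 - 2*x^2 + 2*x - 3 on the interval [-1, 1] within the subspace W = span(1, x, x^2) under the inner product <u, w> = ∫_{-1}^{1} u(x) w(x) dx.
g(x) = 4*x^2/7 + 13*x/5 - 114/35

The best approximation g ∈ W is the orthogonal projection of f onto W. Writing g = a_0 + a_1 x + a_2 x^2, the coefficients solve the normal equations G · a = b where
  G_{ij} = <φ_i, φ_j> and b_i = <f, φ_i>, with φ_0 = 1, φ_1 = x, φ_2 = x^2.
G =
  [2, 0, 2/3]
  [0, 2/3, 0]
  [2/3, 0, 2/5],
b = (-92/15, 26/15, -68/35).
Solving gives a_0 = -114/35, a_1 = 13/5, a_2 = 4/7, so
  g(x) = 4*x^2/7 + 13*x/5 - 114/35.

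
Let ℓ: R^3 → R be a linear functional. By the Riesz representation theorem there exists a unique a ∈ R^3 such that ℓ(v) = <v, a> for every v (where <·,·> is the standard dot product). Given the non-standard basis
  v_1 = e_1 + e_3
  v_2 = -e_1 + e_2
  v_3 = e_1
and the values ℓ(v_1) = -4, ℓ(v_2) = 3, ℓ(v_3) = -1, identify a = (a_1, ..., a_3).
a = (-1, 2, -3)

Write a = (a_1, ..., a_3) in the standard basis. For each basis vector v_i, ℓ(v_i) = <v_i, a> is a linear equation in the a_j's. Collect the n equations into a matrix system V a = ℓ, where row i of V is v_i (expressed in the standard basis). Since V is invertible (lower-triangular with 1s on the diagonal, up to permutation), solve by back-substitution:
  V =
[[1, 0, 1],
 [-1, 1, 0],
 [1, 0, 0]]
  V a = (-4, 3, -1)
Solving gives a = (-1, 2, -3).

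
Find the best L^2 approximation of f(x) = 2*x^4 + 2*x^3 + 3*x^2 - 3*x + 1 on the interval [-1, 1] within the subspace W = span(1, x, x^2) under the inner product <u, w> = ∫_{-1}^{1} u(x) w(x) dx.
g(x) = 33*x^2/7 - 9*x/5 + 29/35

The best approximation g ∈ W is the orthogonal projection of f onto W. Writing g = a_0 + a_1 x + a_2 x^2, the coefficients solve the normal equations G · a = b where
  G_{ij} = <φ_i, φ_j> and b_i = <f, φ_i>, with φ_0 = 1, φ_1 = x, φ_2 = x^2.
G =
  [2, 0, 2/3]
  [0, 2/3, 0]
  [2/3, 0, 2/5],
b = (24/5, -6/5, 256/105).
Solving gives a_0 = 29/35, a_1 = -9/5, a_2 = 33/7, so
  g(x) = 33*x^2/7 - 9*x/5 + 29/35.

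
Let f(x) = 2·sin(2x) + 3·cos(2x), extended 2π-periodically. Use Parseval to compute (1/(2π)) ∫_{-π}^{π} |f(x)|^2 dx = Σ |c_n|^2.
Σ |c_n|^2 = 13/2

Expand |f|^2 and use orthogonality of {sin(nx), cos(mx)} on [-π, π]:
  ∫_{-π}^{π} sin(nx)^2 dx = π, ∫ cos(mx)^2 dx = π, and cross terms integrate to 0.
So ∫_{-π}^{π} f(x)^2 dx = 2^2 · π + 3^2 · π = (4 + 9)π.
Divide by 2π: (4 + 9)/2 = 13/2.
By Parseval, this equals Σ |c_n|^2.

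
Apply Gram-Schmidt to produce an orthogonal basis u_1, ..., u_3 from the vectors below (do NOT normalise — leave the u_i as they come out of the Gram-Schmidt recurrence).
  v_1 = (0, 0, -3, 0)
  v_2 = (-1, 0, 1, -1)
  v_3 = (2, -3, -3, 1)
Orthogonal basis:
  u_1 = (0, 0, -3, 0)
  u_2 = (-1, 0, 0, -1)
  u_3 = (1/2, -3, 0, -1/2)

Apply the Gram-Schmidt recurrence
  u_1 = v_1
  u_i = v_i − Σ_{j<i} ((v_i · u_j) / (u_j · u_j)) · u_j.

Step by step this gives:
  u_1 = (0, 0, -3, 0)
  u_2 = (-1, 0, 0, -1)
  u_3 = (1/2, -3, 0, -1/2)

Orthogonality check:
  u_2 · u_1 = 0 (should be 0)
  u_3 · u_1 = 0 (should be 0)
  u_3 · u_2 = 0 (should be 0)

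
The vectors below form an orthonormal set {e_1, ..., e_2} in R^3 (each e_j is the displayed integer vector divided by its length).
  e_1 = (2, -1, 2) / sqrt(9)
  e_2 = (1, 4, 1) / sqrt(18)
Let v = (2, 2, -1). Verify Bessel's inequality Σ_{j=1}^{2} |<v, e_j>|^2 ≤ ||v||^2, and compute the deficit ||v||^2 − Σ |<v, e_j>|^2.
Σ |<v, e_j>|^2 = 9/2; ||v||^2 = 9; deficit = 9/2

Write each e_j = u_j / sqrt(<u_j, u_j>) where u_j is the displayed integer vector. Then <v, e_j> = <v, u_j> / sqrt(<u_j, u_j>), so |<v, e_j>|^2 = <v, u_j>^2 / <u_j, u_j>.
Coefficients: <v, e_1> = 0/sqrt(9), <v, e_2> = 9/sqrt(18).
Square and sum: Σ |<v, e_j>|^2 = 9/2.
Compute ||v||^2 = v·v = 9.
Deficit = 9 − 9/2 = 9/2 ≥ 0, confirming Bessel's inequality. (The deficit equals ||v − Σ <v,e_j> e_j||^2, the squared distance from v to span{e_j}.)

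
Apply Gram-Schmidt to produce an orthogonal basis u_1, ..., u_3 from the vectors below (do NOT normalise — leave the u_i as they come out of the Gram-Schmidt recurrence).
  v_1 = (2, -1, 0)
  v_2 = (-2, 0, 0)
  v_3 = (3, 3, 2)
Orthogonal basis:
  u_1 = (2, -1, 0)
  u_2 = (-2/5, -4/5, 0)
  u_3 = (0, 0, 2)

Apply the Gram-Schmidt recurrence
  u_1 = v_1
  u_i = v_i − Σ_{j<i} ((v_i · u_j) / (u_j · u_j)) · u_j.

Step by step this gives:
  u_1 = (2, -1, 0)
  u_2 = (-2/5, -4/5, 0)
  u_3 = (0, 0, 2)

Orthogonality check:
  u_2 · u_1 = 0 (should be 0)
  u_3 · u_1 = 0 (should be 0)
  u_3 · u_2 = 0 (should be 0)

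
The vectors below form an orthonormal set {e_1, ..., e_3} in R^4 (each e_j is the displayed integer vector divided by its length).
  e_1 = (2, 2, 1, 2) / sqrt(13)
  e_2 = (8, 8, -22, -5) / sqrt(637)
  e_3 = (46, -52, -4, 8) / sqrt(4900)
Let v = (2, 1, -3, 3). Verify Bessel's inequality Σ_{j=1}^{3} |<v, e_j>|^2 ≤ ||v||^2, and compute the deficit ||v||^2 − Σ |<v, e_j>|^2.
Σ |<v, e_j>|^2 = 406/25; ||v||^2 = 23; deficit = 169/25

Write each e_j = u_j / sqrt(<u_j, u_j>) where u_j is the displayed integer vector. Then <v, e_j> = <v, u_j> / sqrt(<u_j, u_j>), so |<v, e_j>|^2 = <v, u_j>^2 / <u_j, u_j>.
Coefficients: <v, e_1> = 9/sqrt(13), <v, e_2> = 75/sqrt(637), <v, e_3> = 76/sqrt(4900).
Square and sum: Σ |<v, e_j>|^2 = 406/25.
Compute ||v||^2 = v·v = 23.
Deficit = 23 − 406/25 = 169/25 ≥ 0, confirming Bessel's inequality. (The deficit equals ||v − Σ <v,e_j> e_j||^2, the squared distance from v to span{e_j}.)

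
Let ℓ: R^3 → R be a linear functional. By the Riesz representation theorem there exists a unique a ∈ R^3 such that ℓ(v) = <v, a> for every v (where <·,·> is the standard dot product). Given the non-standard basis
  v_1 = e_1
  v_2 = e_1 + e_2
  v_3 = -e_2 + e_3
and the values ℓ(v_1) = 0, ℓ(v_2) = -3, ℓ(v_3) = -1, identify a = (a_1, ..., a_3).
a = (0, -3, -4)

Write a = (a_1, ..., a_3) in the standard basis. For each basis vector v_i, ℓ(v_i) = <v_i, a> is a linear equation in the a_j's. Collect the n equations into a matrix system V a = ℓ, where row i of V is v_i (expressed in the standard basis). Since V is invertible (lower-triangular with 1s on the diagonal, up to permutation), solve by back-substitution:
  V =
[[1, 0, 0],
 [1, 1, 0],
 [0, -1, 1]]
  V a = (0, -3, -1)
Solving gives a = (0, -3, -4).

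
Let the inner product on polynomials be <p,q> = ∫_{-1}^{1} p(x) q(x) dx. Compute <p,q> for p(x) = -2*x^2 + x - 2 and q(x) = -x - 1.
<p,q> = 14/3

Expand the product: p(x)·q(x) = 2*x^3 + x^2 + x + 2.
∫_{-1}^{1} of each monomial x^k gives [2/(k+1) if k even, 0 if k odd]. Integrating term-by-term (or equivalently evaluating the antiderivative F(x) = x^4/2 + x^3/3 + x^2/2 + 2*x at the endpoints):
  F(1) − F(−1) = 10/3 − (-4/3) = 14/3.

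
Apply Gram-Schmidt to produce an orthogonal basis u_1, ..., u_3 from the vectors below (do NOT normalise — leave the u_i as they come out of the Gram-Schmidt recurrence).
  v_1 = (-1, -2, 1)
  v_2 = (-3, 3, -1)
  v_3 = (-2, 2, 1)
Orthogonal basis:
  u_1 = (-1, -2, 1)
  u_2 = (-11/3, 5/3, -1/3)
  u_3 = (15/98, 30/49, 135/98)

Apply the Gram-Schmidt recurrence
  u_1 = v_1
  u_i = v_i − Σ_{j<i} ((v_i · u_j) / (u_j · u_j)) · u_j.

Step by step this gives:
  u_1 = (-1, -2, 1)
  u_2 = (-11/3, 5/3, -1/3)
  u_3 = (15/98, 30/49, 135/98)

Orthogonality check:
  u_2 · u_1 = 0 (should be 0)
  u_3 · u_1 = 0 (should be 0)
  u_3 · u_2 = 0 (should be 0)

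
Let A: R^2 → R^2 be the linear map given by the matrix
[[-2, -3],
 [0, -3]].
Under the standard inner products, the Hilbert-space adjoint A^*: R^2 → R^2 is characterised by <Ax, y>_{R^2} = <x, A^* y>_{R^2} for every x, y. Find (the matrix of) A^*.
A^* = A^T =
[[-2, 0],
 [-3, -3]]

For real matrices with standard dot products, the defining identity <Ax, y> = <x, A^* y> gives (Ax)^T y = x^T (A^*) y, i.e. x^T A^T y = x^T (A^*) y. Since this holds for all x, y, we must have A^* = A^T. Therefore
A^* =
[[-2, 0],
 [-3, -3]].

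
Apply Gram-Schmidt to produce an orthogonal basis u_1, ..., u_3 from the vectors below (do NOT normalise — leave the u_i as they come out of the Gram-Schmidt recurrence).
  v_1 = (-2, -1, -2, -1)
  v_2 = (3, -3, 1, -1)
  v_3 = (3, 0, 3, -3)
Orthogonal basis:
  u_1 = (-2, -1, -2, -1)
  u_2 = (11/5, -17/5, 1/5, -7/5)
  u_3 = (-15/92, 111/92, 99/92, -279/92)

Apply the Gram-Schmidt recurrence
  u_1 = v_1
  u_i = v_i − Σ_{j<i} ((v_i · u_j) / (u_j · u_j)) · u_j.

Step by step this gives:
  u_1 = (-2, -1, -2, -1)
  u_2 = (11/5, -17/5, 1/5, -7/5)
  u_3 = (-15/92, 111/92, 99/92, -279/92)

Orthogonality check:
  u_2 · u_1 = 0 (should be 0)
  u_3 · u_1 = 0 (should be 0)
  u_3 · u_2 = 0 (should be 0)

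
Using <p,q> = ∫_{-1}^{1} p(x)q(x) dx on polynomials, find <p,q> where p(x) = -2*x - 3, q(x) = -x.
<p,q> = 4/3

Expand the product: p(x)·q(x) = 2*x^2 + 3*x.
∫_{-1}^{1} of each monomial x^k gives [2/(k+1) if k even, 0 if k odd]. Integrating term-by-term (or equivalently evaluating the antiderivative F(x) = 2*x^3/3 + 3*x^2/2 at the endpoints):
  F(1) − F(−1) = 13/6 − (5/6) = 4/3.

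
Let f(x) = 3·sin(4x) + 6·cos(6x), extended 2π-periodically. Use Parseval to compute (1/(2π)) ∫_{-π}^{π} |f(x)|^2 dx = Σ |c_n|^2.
Σ |c_n|^2 = 45/2

Expand |f|^2 and use orthogonality of {sin(nx), cos(mx)} on [-π, π]:
  ∫_{-π}^{π} sin(nx)^2 dx = π, ∫ cos(mx)^2 dx = π, and cross terms integrate to 0.
So ∫_{-π}^{π} f(x)^2 dx = 3^2 · π + 6^2 · π = (9 + 36)π.
Divide by 2π: (9 + 36)/2 = 45/2.
By Parseval, this equals Σ |c_n|^2.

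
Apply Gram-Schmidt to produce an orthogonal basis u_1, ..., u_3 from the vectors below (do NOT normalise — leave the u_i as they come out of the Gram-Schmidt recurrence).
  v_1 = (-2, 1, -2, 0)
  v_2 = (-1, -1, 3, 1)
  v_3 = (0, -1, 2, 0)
Orthogonal basis:
  u_1 = (-2, 1, -2, 0)
  u_2 = (-19/9, -4/9, 17/9, 1)
  u_3 = (-12/83, -20/83, 2/83, -38/83)

Apply the Gram-Schmidt recurrence
  u_1 = v_1
  u_i = v_i − Σ_{j<i} ((v_i · u_j) / (u_j · u_j)) · u_j.

Step by step this gives:
  u_1 = (-2, 1, -2, 0)
  u_2 = (-19/9, -4/9, 17/9, 1)
  u_3 = (-12/83, -20/83, 2/83, -38/83)

Orthogonality check:
  u_2 · u_1 = 0 (should be 0)
  u_3 · u_1 = 0 (should be 0)
  u_3 · u_2 = 0 (should be 0)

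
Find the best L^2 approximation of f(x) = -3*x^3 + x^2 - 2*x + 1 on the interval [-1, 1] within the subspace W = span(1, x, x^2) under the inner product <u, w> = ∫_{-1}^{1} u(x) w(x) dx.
g(x) = x^2 - 19*x/5 + 1

The best approximation g ∈ W is the orthogonal projection of f onto W. Writing g = a_0 + a_1 x + a_2 x^2, the coefficients solve the normal equations G · a = b where
  G_{ij} = <φ_i, φ_j> and b_i = <f, φ_i>, with φ_0 = 1, φ_1 = x, φ_2 = x^2.
G =
  [2, 0, 2/3]
  [0, 2/3, 0]
  [2/3, 0, 2/5],
b = (8/3, -38/15, 16/15).
Solving gives a_0 = 1, a_1 = -19/5, a_2 = 1, so
  g(x) = x^2 - 19*x/5 + 1.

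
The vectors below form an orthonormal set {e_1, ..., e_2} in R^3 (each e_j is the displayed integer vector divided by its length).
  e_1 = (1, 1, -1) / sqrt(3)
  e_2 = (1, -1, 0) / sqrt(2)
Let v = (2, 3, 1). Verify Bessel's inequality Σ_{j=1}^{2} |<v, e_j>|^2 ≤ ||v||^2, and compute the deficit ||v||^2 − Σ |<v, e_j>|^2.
Σ |<v, e_j>|^2 = 35/6; ||v||^2 = 14; deficit = 49/6

Write each e_j = u_j / sqrt(<u_j, u_j>) where u_j is the displayed integer vector. Then <v, e_j> = <v, u_j> / sqrt(<u_j, u_j>), so |<v, e_j>|^2 = <v, u_j>^2 / <u_j, u_j>.
Coefficients: <v, e_1> = 4/sqrt(3), <v, e_2> = -1/sqrt(2).
Square and sum: Σ |<v, e_j>|^2 = 35/6.
Compute ||v||^2 = v·v = 14.
Deficit = 14 − 35/6 = 49/6 ≥ 0, confirming Bessel's inequality. (The deficit equals ||v − Σ <v,e_j> e_j||^2, the squared distance from v to span{e_j}.)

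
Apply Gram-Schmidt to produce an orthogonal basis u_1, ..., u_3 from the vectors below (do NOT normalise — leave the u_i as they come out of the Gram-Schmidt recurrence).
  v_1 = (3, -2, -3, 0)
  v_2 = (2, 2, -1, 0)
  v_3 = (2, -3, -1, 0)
Orthogonal basis:
  u_1 = (3, -2, -3, 0)
  u_2 = (29/22, 27/11, -7/22, 0)
  u_3 = (120/173, -45/173, 150/173, 0)

Apply the Gram-Schmidt recurrence
  u_1 = v_1
  u_i = v_i − Σ_{j<i} ((v_i · u_j) / (u_j · u_j)) · u_j.

Step by step this gives:
  u_1 = (3, -2, -3, 0)
  u_2 = (29/22, 27/11, -7/22, 0)
  u_3 = (120/173, -45/173, 150/173, 0)

Orthogonality check:
  u_2 · u_1 = 0 (should be 0)
  u_3 · u_1 = 0 (should be 0)
  u_3 · u_2 = 0 (should be 0)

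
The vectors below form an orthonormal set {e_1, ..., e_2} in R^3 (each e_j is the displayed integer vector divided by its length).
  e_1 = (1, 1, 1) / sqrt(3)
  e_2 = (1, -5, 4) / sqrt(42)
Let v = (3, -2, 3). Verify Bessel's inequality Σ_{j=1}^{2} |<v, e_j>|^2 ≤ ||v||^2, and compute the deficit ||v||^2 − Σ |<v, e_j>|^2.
Σ |<v, e_j>|^2 = 283/14; ||v||^2 = 22; deficit = 25/14

Write each e_j = u_j / sqrt(<u_j, u_j>) where u_j is the displayed integer vector. Then <v, e_j> = <v, u_j> / sqrt(<u_j, u_j>), so |<v, e_j>|^2 = <v, u_j>^2 / <u_j, u_j>.
Coefficients: <v, e_1> = 4/sqrt(3), <v, e_2> = 25/sqrt(42).
Square and sum: Σ |<v, e_j>|^2 = 283/14.
Compute ||v||^2 = v·v = 22.
Deficit = 22 − 283/14 = 25/14 ≥ 0, confirming Bessel's inequality. (The deficit equals ||v − Σ <v,e_j> e_j||^2, the squared distance from v to span{e_j}.)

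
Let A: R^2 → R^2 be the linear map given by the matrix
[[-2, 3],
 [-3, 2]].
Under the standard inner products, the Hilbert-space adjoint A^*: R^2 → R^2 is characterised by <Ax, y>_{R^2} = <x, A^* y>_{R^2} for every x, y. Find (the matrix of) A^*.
A^* = A^T =
[[-2, -3],
 [3, 2]]

For real matrices with standard dot products, the defining identity <Ax, y> = <x, A^* y> gives (Ax)^T y = x^T (A^*) y, i.e. x^T A^T y = x^T (A^*) y. Since this holds for all x, y, we must have A^* = A^T. Therefore
A^* =
[[-2, -3],
 [3, 2]].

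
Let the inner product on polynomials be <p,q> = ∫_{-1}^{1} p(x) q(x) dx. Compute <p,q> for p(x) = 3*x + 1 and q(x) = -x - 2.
<p,q> = -6

Expand the product: p(x)·q(x) = -3*x^2 - 7*x - 2.
∫_{-1}^{1} of each monomial x^k gives [2/(k+1) if k even, 0 if k odd]. Integrating term-by-term (or equivalently evaluating the antiderivative F(x) = -x^3 - 7*x^2/2 - 2*x at the endpoints):
  F(1) − F(−1) = -13/2 − (-1/2) = -6.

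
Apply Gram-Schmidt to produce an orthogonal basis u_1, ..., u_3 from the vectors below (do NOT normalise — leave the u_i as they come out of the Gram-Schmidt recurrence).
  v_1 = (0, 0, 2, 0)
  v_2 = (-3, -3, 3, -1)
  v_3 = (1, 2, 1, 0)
Orthogonal basis:
  u_1 = (0, 0, 2, 0)
  u_2 = (-3, -3, 0, -1)
  u_3 = (-8/19, 11/19, 0, -9/19)

Apply the Gram-Schmidt recurrence
  u_1 = v_1
  u_i = v_i − Σ_{j<i} ((v_i · u_j) / (u_j · u_j)) · u_j.

Step by step this gives:
  u_1 = (0, 0, 2, 0)
  u_2 = (-3, -3, 0, -1)
  u_3 = (-8/19, 11/19, 0, -9/19)

Orthogonality check:
  u_2 · u_1 = 0 (should be 0)
  u_3 · u_1 = 0 (should be 0)
  u_3 · u_2 = 0 (should be 0)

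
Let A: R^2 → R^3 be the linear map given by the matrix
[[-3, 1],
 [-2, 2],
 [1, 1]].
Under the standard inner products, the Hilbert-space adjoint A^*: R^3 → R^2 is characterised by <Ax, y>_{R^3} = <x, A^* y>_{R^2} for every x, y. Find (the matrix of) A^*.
A^* = A^T =
[[-3, -2, 1],
 [1, 2, 1]]

For real matrices with standard dot products, the defining identity <Ax, y> = <x, A^* y> gives (Ax)^T y = x^T (A^*) y, i.e. x^T A^T y = x^T (A^*) y. Since this holds for all x, y, we must have A^* = A^T. Therefore
A^* =
[[-3, -2, 1],
 [1, 2, 1]].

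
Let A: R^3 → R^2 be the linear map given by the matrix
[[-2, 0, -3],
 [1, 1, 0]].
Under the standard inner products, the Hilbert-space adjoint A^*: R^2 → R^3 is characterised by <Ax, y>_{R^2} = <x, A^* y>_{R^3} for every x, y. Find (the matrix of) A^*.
A^* = A^T =
[[-2, 1],
 [0, 1],
 [-3, 0]]

For real matrices with standard dot products, the defining identity <Ax, y> = <x, A^* y> gives (Ax)^T y = x^T (A^*) y, i.e. x^T A^T y = x^T (A^*) y. Since this holds for all x, y, we must have A^* = A^T. Therefore
A^* =
[[-2, 1],
 [0, 1],
 [-3, 0]].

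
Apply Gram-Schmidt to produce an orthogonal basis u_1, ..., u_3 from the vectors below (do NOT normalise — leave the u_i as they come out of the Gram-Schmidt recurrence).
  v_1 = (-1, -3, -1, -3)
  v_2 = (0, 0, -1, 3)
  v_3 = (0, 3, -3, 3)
Orthogonal basis:
  u_1 = (-1, -3, -1, -3)
  u_2 = (-2/5, -6/5, -7/5, 9/5)
  u_3 = (-27/68, 123/68, -171/68, -57/68)

Apply the Gram-Schmidt recurrence
  u_1 = v_1
  u_i = v_i − Σ_{j<i} ((v_i · u_j) / (u_j · u_j)) · u_j.

Step by step this gives:
  u_1 = (-1, -3, -1, -3)
  u_2 = (-2/5, -6/5, -7/5, 9/5)
  u_3 = (-27/68, 123/68, -171/68, -57/68)

Orthogonality check:
  u_2 · u_1 = 0 (should be 0)
  u_3 · u_1 = 0 (should be 0)
  u_3 · u_2 = 0 (should be 0)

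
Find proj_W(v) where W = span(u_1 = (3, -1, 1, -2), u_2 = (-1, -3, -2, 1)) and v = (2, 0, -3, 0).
proj_W(v) = (111/209, -277/209, -83/209, -50/209)

Set up U = [u_1 | ... | u_2] ∈ R^(4×2). The projector onto W = col(U) is P = U (U^T U)^(-1) U^T.
Compute U^T U =
  [15, -4]
  [-4, 15],
and U^T v = (3, 4).
Solve U^T U · c = U^T v for the coefficients: c = (61/209, 72/209). The projection is proj_W(v) = U c.
Check: (v - proj_W(v)) · u_1 = 0  (should be 0).
Check: (v - proj_W(v)) · u_2 = 0  (should be 0).
Result: proj_W(v) = (111/209, -277/209, -83/209, -50/209).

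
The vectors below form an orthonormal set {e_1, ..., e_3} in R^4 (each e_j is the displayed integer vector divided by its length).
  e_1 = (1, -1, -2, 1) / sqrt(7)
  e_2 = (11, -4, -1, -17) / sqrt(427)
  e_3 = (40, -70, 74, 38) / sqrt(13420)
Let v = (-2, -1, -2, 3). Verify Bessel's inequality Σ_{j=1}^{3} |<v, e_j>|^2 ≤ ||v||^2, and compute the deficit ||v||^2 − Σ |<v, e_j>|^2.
Σ |<v, e_j>|^2 = 79/5; ||v||^2 = 18; deficit = 11/5

Write each e_j = u_j / sqrt(<u_j, u_j>) where u_j is the displayed integer vector. Then <v, e_j> = <v, u_j> / sqrt(<u_j, u_j>), so |<v, e_j>|^2 = <v, u_j>^2 / <u_j, u_j>.
Coefficients: <v, e_1> = 6/sqrt(7), <v, e_2> = -67/sqrt(427), <v, e_3> = -44/sqrt(13420).
Square and sum: Σ |<v, e_j>|^2 = 79/5.
Compute ||v||^2 = v·v = 18.
Deficit = 18 − 79/5 = 11/5 ≥ 0, confirming Bessel's inequality. (The deficit equals ||v − Σ <v,e_j> e_j||^2, the squared distance from v to span{e_j}.)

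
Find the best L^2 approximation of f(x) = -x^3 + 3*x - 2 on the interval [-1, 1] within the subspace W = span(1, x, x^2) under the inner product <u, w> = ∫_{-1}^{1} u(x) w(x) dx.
g(x) = 12*x/5 - 2

The best approximation g ∈ W is the orthogonal projection of f onto W. Writing g = a_0 + a_1 x + a_2 x^2, the coefficients solve the normal equations G · a = b where
  G_{ij} = <φ_i, φ_j> and b_i = <f, φ_i>, with φ_0 = 1, φ_1 = x, φ_2 = x^2.
G =
  [2, 0, 2/3]
  [0, 2/3, 0]
  [2/3, 0, 2/5],
b = (-4, 8/5, -4/3).
Solving gives a_0 = -2, a_1 = 12/5, a_2 = 0, so
  g(x) = 12*x/5 - 2.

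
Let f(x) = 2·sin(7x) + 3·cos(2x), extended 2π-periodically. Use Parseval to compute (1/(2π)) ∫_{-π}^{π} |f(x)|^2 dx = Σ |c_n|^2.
Σ |c_n|^2 = 13/2

Expand |f|^2 and use orthogonality of {sin(nx), cos(mx)} on [-π, π]:
  ∫_{-π}^{π} sin(nx)^2 dx = π, ∫ cos(mx)^2 dx = π, and cross terms integrate to 0.
So ∫_{-π}^{π} f(x)^2 dx = 2^2 · π + 3^2 · π = (4 + 9)π.
Divide by 2π: (4 + 9)/2 = 13/2.
By Parseval, this equals Σ |c_n|^2.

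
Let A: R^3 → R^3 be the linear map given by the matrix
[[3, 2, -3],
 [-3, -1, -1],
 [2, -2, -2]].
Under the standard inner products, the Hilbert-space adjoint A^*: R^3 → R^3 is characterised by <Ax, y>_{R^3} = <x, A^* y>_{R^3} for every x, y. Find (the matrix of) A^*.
A^* = A^T =
[[3, -3, 2],
 [2, -1, -2],
 [-3, -1, -2]]

For real matrices with standard dot products, the defining identity <Ax, y> = <x, A^* y> gives (Ax)^T y = x^T (A^*) y, i.e. x^T A^T y = x^T (A^*) y. Since this holds for all x, y, we must have A^* = A^T. Therefore
A^* =
[[3, -3, 2],
 [2, -1, -2],
 [-3, -1, -2]].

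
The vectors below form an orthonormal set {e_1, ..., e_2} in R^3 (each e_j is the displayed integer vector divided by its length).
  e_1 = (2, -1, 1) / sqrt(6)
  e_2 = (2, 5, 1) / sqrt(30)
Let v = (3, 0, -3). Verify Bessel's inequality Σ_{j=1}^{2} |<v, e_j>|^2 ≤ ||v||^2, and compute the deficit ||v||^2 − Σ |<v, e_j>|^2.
Σ |<v, e_j>|^2 = 9/5; ||v||^2 = 18; deficit = 81/5

Write each e_j = u_j / sqrt(<u_j, u_j>) where u_j is the displayed integer vector. Then <v, e_j> = <v, u_j> / sqrt(<u_j, u_j>), so |<v, e_j>|^2 = <v, u_j>^2 / <u_j, u_j>.
Coefficients: <v, e_1> = 3/sqrt(6), <v, e_2> = 3/sqrt(30).
Square and sum: Σ |<v, e_j>|^2 = 9/5.
Compute ||v||^2 = v·v = 18.
Deficit = 18 − 9/5 = 81/5 ≥ 0, confirming Bessel's inequality. (The deficit equals ||v − Σ <v,e_j> e_j||^2, the squared distance from v to span{e_j}.)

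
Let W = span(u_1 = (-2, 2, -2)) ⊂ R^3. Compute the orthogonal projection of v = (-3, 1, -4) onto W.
proj_W(v) = (-8/3, 8/3, -8/3)

Set up U = [u_1 | ... | u_1] ∈ R^(3×1). The projector onto W = col(U) is P = U (U^T U)^(-1) U^T.
Compute U^T U =
  [12],
and U^T v = (16).
Solve U^T U · c = U^T v for the coefficients: c = (4/3). The projection is proj_W(v) = U c.
Check: (v - proj_W(v)) · u_1 = 0  (should be 0).
Result: proj_W(v) = (-8/3, 8/3, -8/3).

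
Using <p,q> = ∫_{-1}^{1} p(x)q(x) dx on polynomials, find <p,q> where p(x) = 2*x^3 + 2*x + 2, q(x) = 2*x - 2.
<p,q> = -56/15

Expand the product: p(x)·q(x) = 4*x^4 - 4*x^3 + 4*x^2 - 4.
∫_{-1}^{1} of each monomial x^k gives [2/(k+1) if k even, 0 if k odd]. Integrating term-by-term (or equivalently evaluating the antiderivative F(x) = 4*x^5/5 - x^4 + 4*x^3/3 - 4*x at the endpoints):
  F(1) − F(−1) = -43/15 − (13/15) = -56/15.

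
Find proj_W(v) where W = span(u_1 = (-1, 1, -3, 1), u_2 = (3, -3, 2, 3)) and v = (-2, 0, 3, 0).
proj_W(v) = (28/291, -28/291, 175/97, -406/291)

Set up U = [u_1 | ... | u_2] ∈ R^(4×2). The projector onto W = col(U) is P = U (U^T U)^(-1) U^T.
Compute U^T U =
  [12, -9]
  [-9, 31],
and U^T v = (-7, 0).
Solve U^T U · c = U^T v for the coefficients: c = (-217/291, -21/97). The projection is proj_W(v) = U c.
Check: (v - proj_W(v)) · u_1 = 0  (should be 0).
Check: (v - proj_W(v)) · u_2 = 0  (should be 0).
Result: proj_W(v) = (28/291, -28/291, 175/97, -406/291).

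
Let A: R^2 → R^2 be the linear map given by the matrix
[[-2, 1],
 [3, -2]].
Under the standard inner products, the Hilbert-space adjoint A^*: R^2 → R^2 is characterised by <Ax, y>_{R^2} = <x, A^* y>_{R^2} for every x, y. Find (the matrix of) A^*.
A^* = A^T =
[[-2, 3],
 [1, -2]]

For real matrices with standard dot products, the defining identity <Ax, y> = <x, A^* y> gives (Ax)^T y = x^T (A^*) y, i.e. x^T A^T y = x^T (A^*) y. Since this holds for all x, y, we must have A^* = A^T. Therefore
A^* =
[[-2, 3],
 [1, -2]].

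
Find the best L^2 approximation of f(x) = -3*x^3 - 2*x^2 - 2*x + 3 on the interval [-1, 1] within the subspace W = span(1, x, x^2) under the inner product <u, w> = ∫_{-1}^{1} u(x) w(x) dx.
g(x) = -2*x^2 - 19*x/5 + 3

The best approximation g ∈ W is the orthogonal projection of f onto W. Writing g = a_0 + a_1 x + a_2 x^2, the coefficients solve the normal equations G · a = b where
  G_{ij} = <φ_i, φ_j> and b_i = <f, φ_i>, with φ_0 = 1, φ_1 = x, φ_2 = x^2.
G =
  [2, 0, 2/3]
  [0, 2/3, 0]
  [2/3, 0, 2/5],
b = (14/3, -38/15, 6/5).
Solving gives a_0 = 3, a_1 = -19/5, a_2 = -2, so
  g(x) = -2*x^2 - 19*x/5 + 3.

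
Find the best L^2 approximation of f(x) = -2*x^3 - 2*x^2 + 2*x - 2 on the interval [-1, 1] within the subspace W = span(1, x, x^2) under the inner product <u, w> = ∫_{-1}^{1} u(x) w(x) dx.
g(x) = -2*x^2 + 4*x/5 - 2

The best approximation g ∈ W is the orthogonal projection of f onto W. Writing g = a_0 + a_1 x + a_2 x^2, the coefficients solve the normal equations G · a = b where
  G_{ij} = <φ_i, φ_j> and b_i = <f, φ_i>, with φ_0 = 1, φ_1 = x, φ_2 = x^2.
G =
  [2, 0, 2/3]
  [0, 2/3, 0]
  [2/3, 0, 2/5],
b = (-16/3, 8/15, -32/15).
Solving gives a_0 = -2, a_1 = 4/5, a_2 = -2, so
  g(x) = -2*x^2 + 4*x/5 - 2.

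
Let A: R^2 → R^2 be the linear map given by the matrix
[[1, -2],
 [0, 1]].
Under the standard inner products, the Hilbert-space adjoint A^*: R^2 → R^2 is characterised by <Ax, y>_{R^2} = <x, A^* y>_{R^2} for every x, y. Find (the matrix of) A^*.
A^* = A^T =
[[1, 0],
 [-2, 1]]

For real matrices with standard dot products, the defining identity <Ax, y> = <x, A^* y> gives (Ax)^T y = x^T (A^*) y, i.e. x^T A^T y = x^T (A^*) y. Since this holds for all x, y, we must have A^* = A^T. Therefore
A^* =
[[1, 0],
 [-2, 1]].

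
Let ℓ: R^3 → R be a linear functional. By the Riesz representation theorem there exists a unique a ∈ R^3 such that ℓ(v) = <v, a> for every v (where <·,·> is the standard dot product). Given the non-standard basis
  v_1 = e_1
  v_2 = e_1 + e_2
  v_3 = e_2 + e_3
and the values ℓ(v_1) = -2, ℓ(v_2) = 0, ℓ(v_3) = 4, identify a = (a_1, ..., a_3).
a = (-2, 2, 2)

Write a = (a_1, ..., a_3) in the standard basis. For each basis vector v_i, ℓ(v_i) = <v_i, a> is a linear equation in the a_j's. Collect the n equations into a matrix system V a = ℓ, where row i of V is v_i (expressed in the standard basis). Since V is invertible (lower-triangular with 1s on the diagonal, up to permutation), solve by back-substitution:
  V =
[[1, 0, 0],
 [1, 1, 0],
 [0, 1, 1]]
  V a = (-2, 0, 4)
Solving gives a = (-2, 2, 2).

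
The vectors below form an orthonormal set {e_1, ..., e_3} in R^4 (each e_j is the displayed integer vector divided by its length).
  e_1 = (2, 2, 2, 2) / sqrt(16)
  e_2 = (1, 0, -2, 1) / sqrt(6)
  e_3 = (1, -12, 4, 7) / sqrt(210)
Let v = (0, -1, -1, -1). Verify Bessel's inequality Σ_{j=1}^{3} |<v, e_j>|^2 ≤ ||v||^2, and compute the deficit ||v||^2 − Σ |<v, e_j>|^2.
Σ |<v, e_j>|^2 = 339/140; ||v||^2 = 3; deficit = 81/140

Write each e_j = u_j / sqrt(<u_j, u_j>) where u_j is the displayed integer vector. Then <v, e_j> = <v, u_j> / sqrt(<u_j, u_j>), so |<v, e_j>|^2 = <v, u_j>^2 / <u_j, u_j>.
Coefficients: <v, e_1> = -6/sqrt(16), <v, e_2> = 1/sqrt(6), <v, e_3> = 1/sqrt(210).
Square and sum: Σ |<v, e_j>|^2 = 339/140.
Compute ||v||^2 = v·v = 3.
Deficit = 3 − 339/140 = 81/140 ≥ 0, confirming Bessel's inequality. (The deficit equals ||v − Σ <v,e_j> e_j||^2, the squared distance from v to span{e_j}.)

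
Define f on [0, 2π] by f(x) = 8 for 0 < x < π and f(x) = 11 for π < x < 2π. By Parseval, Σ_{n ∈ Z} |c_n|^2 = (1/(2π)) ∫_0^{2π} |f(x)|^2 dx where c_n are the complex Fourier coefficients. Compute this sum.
Σ |c_n|^2 = 185/2

Parseval equates the L^2 energy of f (normalised by 1/(2π)) with the ℓ^2 sum of its Fourier coefficients: (1/(2π)) ∫_0^{2π} |f|^2 = Σ |c_n|^2.
Compute the left side: (1/(2π)) [∫_0^π 8^2 dx + ∫_π^{2π} 11^2 dx] = (1/(2π)) · (64π + 121π) = (64 + 121)/2 = 185/2.
So Σ_{n ∈ Z} |c_n|^2 = 185/2.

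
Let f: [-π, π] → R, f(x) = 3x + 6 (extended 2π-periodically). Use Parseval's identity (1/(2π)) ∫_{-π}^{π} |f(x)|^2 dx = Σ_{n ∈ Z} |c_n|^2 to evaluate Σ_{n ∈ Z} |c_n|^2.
Σ |c_n|^2 = 3π^2 + 36

Expand and integrate term by term over [-π, π]:
  ∫ (3x)^2 dx = 9·(2π^3/3); ∫ 2·3·(6)·x dx = 0 (odd integrand); ∫ 6^2 dx = 36·2π.
So (1/(2π)) ∫_{-π}^{π} (3x + 6)^2 dx = 9π^2/3 + 36 = 3π^2 + 36.
Parseval ⇒ Σ |c_n|^2 = 3π^2 + 36.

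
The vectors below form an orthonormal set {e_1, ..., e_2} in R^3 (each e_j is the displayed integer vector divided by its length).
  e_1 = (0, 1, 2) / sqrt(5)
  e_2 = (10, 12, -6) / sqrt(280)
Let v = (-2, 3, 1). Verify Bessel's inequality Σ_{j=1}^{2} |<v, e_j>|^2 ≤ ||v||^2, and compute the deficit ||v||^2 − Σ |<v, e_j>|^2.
Σ |<v, e_j>|^2 = 75/14; ||v||^2 = 14; deficit = 121/14

Write each e_j = u_j / sqrt(<u_j, u_j>) where u_j is the displayed integer vector. Then <v, e_j> = <v, u_j> / sqrt(<u_j, u_j>), so |<v, e_j>|^2 = <v, u_j>^2 / <u_j, u_j>.
Coefficients: <v, e_1> = 5/sqrt(5), <v, e_2> = 10/sqrt(280).
Square and sum: Σ |<v, e_j>|^2 = 75/14.
Compute ||v||^2 = v·v = 14.
Deficit = 14 − 75/14 = 121/14 ≥ 0, confirming Bessel's inequality. (The deficit equals ||v − Σ <v,e_j> e_j||^2, the squared distance from v to span{e_j}.)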